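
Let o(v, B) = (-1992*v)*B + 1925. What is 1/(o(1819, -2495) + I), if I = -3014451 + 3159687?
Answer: 1/9040649921 ≈ 1.1061e-10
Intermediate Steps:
I = 145236
o(v, B) = 1925 - 1992*B*v (o(v, B) = -1992*B*v + 1925 = 1925 - 1992*B*v)
1/(o(1819, -2495) + I) = 1/((1925 - 1992*(-2495)*1819) + 145236) = 1/((1925 + 9040502760) + 145236) = 1/(9040504685 + 145236) = 1/9040649921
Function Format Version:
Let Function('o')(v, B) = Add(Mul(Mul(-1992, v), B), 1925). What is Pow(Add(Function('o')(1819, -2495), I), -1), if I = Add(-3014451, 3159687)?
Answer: Rational(1, 9040649921) ≈ 1.1061e-10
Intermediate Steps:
I = 145236
Function('o')(v, B) = Add(1925, Mul(-1992, B, v)) (Function('o')(v, B) = Add(Mul(-1992, B, v), 1925) = Add(1925, Mul(-1992, B, v)))
Pow(Add(Function('o')(1819, -2495), I), -1) = Pow(Add(Add(1925, Mul(-1992, -2495, 1819)), 145236), -1) = Pow(Add(Add(1925, 9040502760), 145236), -1) = Pow(Add(9040504685, 145236), -1) = Pow(9040649921, -1) = Rational(1, 9040649921)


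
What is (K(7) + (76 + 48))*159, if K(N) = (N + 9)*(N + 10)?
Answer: 62964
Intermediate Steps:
K(N) = (9 + N)*(10 + N)
(K(7) + (76 + 48))*159 = ((90 + 7² + 19*7) + (76 + 48))*159 = ((90 + 49 + 133) + 124)*159 = (272 + 124)*159 = 396*159 = 62964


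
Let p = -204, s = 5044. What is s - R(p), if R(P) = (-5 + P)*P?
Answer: -37592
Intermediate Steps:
R(P) = P*(-5 + P)
s - R(p) = 5044 - (-204)*(-5 - 204) = 5044 - (-204)*(-209) = 5044 - 1*42636 = 5044 - 42636 = -37592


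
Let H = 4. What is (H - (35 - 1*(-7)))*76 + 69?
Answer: -2819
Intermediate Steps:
(H - (35 - 1*(-7)))*76 + 69 = (4 - (35 - 1*(-7)))*76 + 69 = (4 - (35 + 7))*76 + 69 = (4 - 1*42)*76 + 69 = (4 - 42)*76 + 69 = -38*76 + 69 = -2888 + 69 = -2819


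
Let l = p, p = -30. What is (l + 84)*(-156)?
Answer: -8424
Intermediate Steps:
l = -30
(l + 84)*(-156) = (-30 + 84)*(-156) = 54*(-156) = -8424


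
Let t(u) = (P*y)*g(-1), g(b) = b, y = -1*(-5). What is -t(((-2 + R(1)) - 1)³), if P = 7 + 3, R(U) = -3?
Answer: 50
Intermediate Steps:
y = 5
P = 10
t(u) = -50 (t(u) = (10*5)*(-1) = 50*(-1) = -50)
-t(((-2 + R(1)) - 1)³) = -1*(-50) = 50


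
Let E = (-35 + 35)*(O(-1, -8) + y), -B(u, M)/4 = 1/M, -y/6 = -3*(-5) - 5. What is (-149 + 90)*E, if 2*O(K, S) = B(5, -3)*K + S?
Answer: 0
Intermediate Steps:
y = -60 (y = -6*(-3*(-5) - 5) = -6*(15 - 5) = -6*10 = -60)
B(u, M) = -4/M
O(K, S) = S/2 + 2*K/3 (O(K, S) = ((-4/(-3))*K + S)/2 = ((-4*(-1/3))*K + S)/2 = (4*K/3 + S)/2 = (S + 4*K/3)/2 = S/2 + 2*K/3)
E = 0 (E = (-35 + 35)*(((1/2)*(-8) + (2/3)*(-1)) - 60) = 0*((-4 - 2/3) - 60) = 0*(-14/3 - 60) = 0*(-194/3) = 0)
(-149 + 90)*E = (-149 + 90)*0 = -59*0 = 0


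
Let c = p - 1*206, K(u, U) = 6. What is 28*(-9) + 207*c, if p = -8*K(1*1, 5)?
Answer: -52830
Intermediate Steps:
p = -48 (p = -8*6 = -48)
c = -254 (c = -48 - 1*206 = -48 - 206 = -254)
28*(-9) + 207*c = 28*(-9) + 207*(-254) = -252 - 52578 = -52830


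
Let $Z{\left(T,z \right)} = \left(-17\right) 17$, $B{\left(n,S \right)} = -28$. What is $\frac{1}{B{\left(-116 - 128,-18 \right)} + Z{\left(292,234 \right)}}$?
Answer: $- \frac{1}{317} \approx -0.0031546$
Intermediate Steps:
$Z{\left(T,z \right)} = -289$
$\frac{1}{B{\left(-116 - 128,-18 \right)} + Z{\left(292,234 \right)}} = \frac{1}{-28 - 289} = \frac{1}{-317} = - \frac{1}{317}$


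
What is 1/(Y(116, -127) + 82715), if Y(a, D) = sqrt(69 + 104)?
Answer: 82715/6841771052 - sqrt(173)/6841771052 ≈ 1.2088e-5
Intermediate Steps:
Y(a, D) = sqrt(173)
1/(Y(116, -127) + 82715) = 1/(sqrt(173) + 82715) = 1/(82715 + sqrt(173))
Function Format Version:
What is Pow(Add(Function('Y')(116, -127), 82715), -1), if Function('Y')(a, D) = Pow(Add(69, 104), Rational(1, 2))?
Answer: Add(Rational(82715, 6841771052), Mul(Rational(-1, 6841771052), Pow(173, Rational(1, 2)))) ≈ 1.2088e-5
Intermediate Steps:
Function('Y')(a, D) = Pow(173, Rational(1, 2))
Pow(Add(Function('Y')(116, -127), 82715), -1) = Pow(Add(Pow(173, Rational(1, 2)), 82715), -1) = Pow(Add(82715, Pow(173, Rational(1, 2))), -1)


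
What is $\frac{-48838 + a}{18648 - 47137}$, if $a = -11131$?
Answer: $\frac{59969}{28489} \approx 2.105$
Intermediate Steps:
$\frac{-48838 + a}{18648 - 47137} = \frac{-48838 - 11131}{18648 - 47137} = - \frac{59969}{-28489} = \left(-59969\right) \left(- \frac{1}{28489}\right) = \frac{59969}{28489}$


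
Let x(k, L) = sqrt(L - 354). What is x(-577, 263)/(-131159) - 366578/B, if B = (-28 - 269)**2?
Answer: -366578/88209 - I*sqrt(91)/131159 ≈ -4.1558 - 7.2732e-5*I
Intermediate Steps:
x(k, L) = sqrt(-354 + L)
B = 88209 (B = (-297)**2 = 88209)
x(-577, 263)/(-131159) - 366578/B = sqrt(-354 + 263)/(-131159) - 366578/88209 = sqrt(-91)*(-1/131159) - 366578*1/88209 = (I*sqrt(91))*(-1/131159) - 366578/88209 = -I*sqrt(91)/131159 - 366578/88209 = -366578/88209 - I*sqrt(91)/131159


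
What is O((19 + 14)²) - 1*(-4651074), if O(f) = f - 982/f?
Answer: 5066204525/1089 ≈ 4.6522e+6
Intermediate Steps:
O((19 + 14)²) - 1*(-4651074) = ((19 + 14)² - 982/(19 + 14)²) - 1*(-4651074) = (33² - 982/(33²)) + 4651074 = (1089 - 982/1089) + 4651074 = 1184939/1089 + 4651074 = 5066204525/1089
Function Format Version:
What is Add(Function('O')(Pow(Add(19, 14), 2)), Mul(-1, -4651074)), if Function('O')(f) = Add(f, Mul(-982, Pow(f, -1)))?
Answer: Rational(5066204525, 1089) ≈ 4.6522e+6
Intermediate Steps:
Add(Function('O')(Pow(Add(19, 14), 2)), Mul(-1, -4651074)) = Add(Add(Pow(Add(19, 14), 2), Mul(-982, Pow(Pow(Add(19, 14), 2), -1))), Mul(-1, -4651074)) = Add(Add(Pow(33, 2), Mul(-982, Pow(Pow(33, 2), -1))), 4651074) = Add(Add(1089, Mul(-982, Pow(1089, -1))), 4651074) = Add(Add(1089, Mul(-982, Rational(1, 1089))), 4651074) = Add(Add(1089, Rational(-982, 1089)), 4651074) = Add(Rational(1184939, 1089), 4651074) = Rational(5066204525, 1089)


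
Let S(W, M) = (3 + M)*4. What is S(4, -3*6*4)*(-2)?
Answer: 552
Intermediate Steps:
S(W, M) = 12 + 4*M
S(4, -3*6*4)*(-2) = (12 + 4*(-3*6*4))*(-2) = (12 + 4*(-18*4))*(-2) = (12 + 4*(-72))*(-2) = (12 - 288)*(-2) = -276*(-2) = 552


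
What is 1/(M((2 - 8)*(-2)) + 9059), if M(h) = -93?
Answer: 1/8966 ≈ 0.00011153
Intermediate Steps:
1/(M((2 - 8)*(-2)) + 9059) = 1/(-93 + 9059) = 1/8966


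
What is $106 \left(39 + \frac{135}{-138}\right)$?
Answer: $\frac{92697}{23} \approx 4030.3$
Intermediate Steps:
$106 \left(39 + \frac{135}{-138}\right) = 106 \left(39 + 135 \left(- \frac{1}{138}\right)\right) = 106 \left(39 - \frac{45}{46}\right) = 106 \cdot \frac{1749}{46} = \frac{92697}{23}$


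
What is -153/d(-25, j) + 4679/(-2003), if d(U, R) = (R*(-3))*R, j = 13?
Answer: -688598/338507 ≈ -2.0342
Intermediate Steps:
d(U, R) = -3*R² (d(U, R) = (-3*R)*R = -3*R²)
-153/d(-25, j) + 4679/(-2003) = -153/((-3*13²)) + 4679/(-2003) = -153/((-3*169)) + 4679*(-1/2003) = -153/(-507) - 4679/2003 = -153*(-1/507) - 4679/2003 = 51/169 - 4679/2003 = -688598/338507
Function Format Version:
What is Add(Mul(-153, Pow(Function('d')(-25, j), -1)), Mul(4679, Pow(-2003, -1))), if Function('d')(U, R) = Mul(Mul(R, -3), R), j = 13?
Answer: Rational(-688598, 338507) ≈ -2.0342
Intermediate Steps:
Function('d')(U, R) = Mul(-3, Pow(R, 2)) (Function('d')(U, R) = Mul(Mul(-3, R), R) = Mul(-3, Pow(R, 2)))
Add(Mul(-153, Pow(Function('d')(-25, j), -1)), Mul(4679, Pow(-2003, -1))) = Add(Mul(-153, Pow(Mul(-3, Pow(13, 2)), -1)), Mul(4679, Pow(-2003, -1))) = Add(Mul(-153, Pow(Mul(-3, 169), -1)), Mul(4679, Rational(-1, 2003))) = Add(Mul(-153, Pow(-507, -1)), Rational(-4679, 2003)) = Add(Mul(-153, Rational(-1, 507)), Rational(-4679, 2003)) = Add(Rational(51, 169), Rational(-4679, 2003)) = Rational(-688598, 338507)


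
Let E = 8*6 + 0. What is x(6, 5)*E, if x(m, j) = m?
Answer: 288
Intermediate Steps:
E = 48 (E = 48 + 0 = 48)
x(6, 5)*E = 6*48 = 288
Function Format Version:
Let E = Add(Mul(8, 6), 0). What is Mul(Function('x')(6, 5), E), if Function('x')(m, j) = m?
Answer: 288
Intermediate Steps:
E = 48 (E = Add(48, 0) = 48)
Mul(Function('x')(6, 5), E) = Mul(6, 48) = 288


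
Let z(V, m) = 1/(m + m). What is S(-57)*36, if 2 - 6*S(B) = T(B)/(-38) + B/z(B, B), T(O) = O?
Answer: -38985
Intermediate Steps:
z(V, m) = 1/(2*m)
S(B) = 1/3 - B**2/3 + B/228 (S(B) = 1/3 - (B/(-38) + B/((1/(2*B))))/6 = 1/3 - (B*(-1/38) + B*(2*B))/6 = 1/3 - (-B/38 + 2*B**2)/6 = 1/3 - (2*B**2 - B/38)/6 = 1/3 + (-B**2/3 + B/228) = 1/3 - B**2/3 + B/228)
S(-57)*36 = (1/3 - 1/3*(-57)**2 + (1/228)*(-57))*36 = (1/3 - 1/3*3249 - 1/4)*36 = (1/3 - 1083 - 1/4)*36 = -12995/12*36 = -38985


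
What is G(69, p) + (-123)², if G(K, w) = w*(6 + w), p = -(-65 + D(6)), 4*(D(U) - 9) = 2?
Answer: 74169/4 ≈ 18542.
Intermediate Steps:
D(U) = 19/2 (D(U) = 9 + (¼)*2 = 9 + ½ = 19/2)
p = 111/2 (p = -(-65 + 19/2) = -1*(-111/2) = 111/2 ≈ 55.500)
G(69, p) + (-123)² = 111*(6 + 111/2)/2 + (-123)² = (111/2)*(123/2) + 15129 = 13653/4 + 15129 = 74169/4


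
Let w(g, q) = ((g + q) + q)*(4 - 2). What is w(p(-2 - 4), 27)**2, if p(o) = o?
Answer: 9216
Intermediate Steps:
w(g, q) = 2*g + 4*q (w(g, q) = (g + 2*q)*2 = 2*g + 4*q)
w(p(-2 - 4), 27)**2 = (2*(-2 - 4) + 4*27)**2 = (2*(-6) + 108)**2 = (-12 + 108)**2 = 96**2 = 9216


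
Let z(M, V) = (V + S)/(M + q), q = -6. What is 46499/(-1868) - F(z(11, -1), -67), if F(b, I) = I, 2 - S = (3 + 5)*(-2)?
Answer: 78657/1868 ≈ 42.108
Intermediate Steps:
S = 18 (S = 2 - (3 + 5)*(-2) = 2 - 8*(-2) = 2 - 1*(-16) = 2 + 16 = 18)
z(M, V) = (18 + V)/(-6 + M) (z(M, V) = (V + 18)/(M - 6) = (18 + V)/(-6 + M))
46499/(-1868) - F(z(11, -1), -67) = 46499/(-1868) - 1*(-67) = 46499*(-1/1868) + 67 = -46499/1868 + 67 = 78657/1868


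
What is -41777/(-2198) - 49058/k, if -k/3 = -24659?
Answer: 2982707645/162601446 ≈ 18.344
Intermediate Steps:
k = 73977 (k = -3*(-24659) = 73977)
-41777/(-2198) - 49058/k = -41777/(-2198) - 49058/73977 = -41777*(-1/2198) - 49058*1/73977 = 41777/2198 - 49058/73977 = 2982707645/162601446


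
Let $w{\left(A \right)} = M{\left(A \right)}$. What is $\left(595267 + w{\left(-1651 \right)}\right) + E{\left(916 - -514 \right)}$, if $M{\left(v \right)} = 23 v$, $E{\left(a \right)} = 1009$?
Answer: $558303$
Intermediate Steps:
$w{\left(A \right)} = 23 A$
$\left(595267 + w{\left(-1651 \right)}\right) + E{\left(916 - -514 \right)} = \left(595267 + 23 \left(-1651\right)\right) + 1009 = \left(595267 - 37973\right) + 1009 = 557294 + 1009 = 558303$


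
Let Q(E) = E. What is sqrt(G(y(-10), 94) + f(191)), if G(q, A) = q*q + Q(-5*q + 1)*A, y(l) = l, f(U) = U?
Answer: 3*sqrt(565) ≈ 71.309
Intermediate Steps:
G(q, A) = q**2 + A*(1 - 5*q) (G(q, A) = q*q + (-5*q + 1)*A = q**2 + (1 - 5*q)*A = q**2 + A*(1 - 5*q))
sqrt(G(y(-10), 94) + f(191)) = sqrt(((-10)**2 - 1*94*(-1 + 5*(-10))) + 191) = sqrt((100 - 1*94*(-1 - 50)) + 191) = sqrt((100 - 1*94*(-51)) + 191) = sqrt((100 + 4794) + 191) = sqrt(4894 + 191) = sqrt(5085) = 3*sqrt(565)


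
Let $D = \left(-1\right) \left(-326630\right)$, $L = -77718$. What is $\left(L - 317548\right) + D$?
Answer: $-68636$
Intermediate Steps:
$D = 326630$
$\left(L - 317548\right) + D = \left(-77718 - 317548\right) + 326630 = -395266 + 326630 = -68636$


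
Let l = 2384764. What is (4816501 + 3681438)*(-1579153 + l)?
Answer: 6846033135729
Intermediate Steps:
(4816501 + 3681438)*(-1579153 + l) = (4816501 + 3681438)*(-1579153 + 2384764) = 8497939*805611 = 6846033135729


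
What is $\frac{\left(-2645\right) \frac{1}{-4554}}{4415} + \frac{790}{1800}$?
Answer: $\frac{767557}{1748340} \approx 0.43902$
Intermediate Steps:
$\frac{\left(-2645\right) \frac{1}{-4554}}{4415} + \frac{790}{1800} = \left(-2645\right) \left(- \frac{1}{4554}\right) \frac{1}{4415} + 790 \cdot \frac{1}{1800} = \frac{115}{198} \cdot \frac{1}{4415} + \frac{79}{180} = \frac{23}{174834} + \frac{79}{180} = \frac{767557}{1748340}$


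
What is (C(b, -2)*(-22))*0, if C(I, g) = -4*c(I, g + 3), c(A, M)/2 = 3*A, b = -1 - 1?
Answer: 0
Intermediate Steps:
b = -2
c(A, M) = 6*A (c(A, M) = 2*(3*A) = 6*A)
C(I, g) = -24*I
(C(b, -2)*(-22))*0 = (-24*(-2)*(-22))*0 = (48*(-22))*0 = -1056*0 = 0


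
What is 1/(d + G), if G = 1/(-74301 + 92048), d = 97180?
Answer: 17747/1724653461 ≈ 1.0290e-5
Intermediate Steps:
G = 1/17747 ≈ 5.6348e-5
1/(d + G) = 1/(97180 + 1/17747) = 1/(1724653461/17747) = 17747/1724653461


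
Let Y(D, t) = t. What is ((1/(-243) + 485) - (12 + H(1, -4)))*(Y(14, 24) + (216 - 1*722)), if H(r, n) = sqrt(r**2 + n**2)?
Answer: -55400116/243 + 482*sqrt(17) ≈ -2.2600e+5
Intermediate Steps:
H(r, n) = sqrt(n**2 + r**2)
((1/(-243) + 485) - (12 + H(1, -4)))*(Y(14, 24) + (216 - 1*722)) = ((1/(-243) + 485) - (12 + sqrt((-4)**2 + 1**2)))*(24 + (216 - 1*722)) = ((-1/243 + 485) - (12 + sqrt(16 + 1)))*(24 + (216 - 722)) = (117854/243 - (12 + sqrt(17)))*(24 - 506) = (117854/243 + (-12 - sqrt(17)))*(-482) = (114938/243 - sqrt(17))*(-482) = -55400116/243 + 482*sqrt(17)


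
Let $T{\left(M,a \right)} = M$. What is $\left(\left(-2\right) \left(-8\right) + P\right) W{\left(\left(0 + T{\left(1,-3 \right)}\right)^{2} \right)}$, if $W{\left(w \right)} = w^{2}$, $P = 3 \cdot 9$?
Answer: $43$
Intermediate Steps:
$P = 27$
$\left(\left(-2\right) \left(-8\right) + P\right) W{\left(\left(0 + T{\left(1,-3 \right)}\right)^{2} \right)} = \left(\left(-2\right) \left(-8\right) + 27\right) \left(\left(0 + 1\right)^{2}\right)^{2} = \left(16 + 27\right) \left(1^{2}\right)^{2} = 43 \cdot 1^{2} = 43 \cdot 1 = 43$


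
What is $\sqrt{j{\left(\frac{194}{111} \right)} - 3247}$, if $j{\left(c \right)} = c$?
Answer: $\frac{i \sqrt{39984753}}{111} \approx 56.967 i$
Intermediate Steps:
$\sqrt{j{\left(\frac{194}{111} \right)} - 3247} = \sqrt{\frac{194}{111} - 3247} = \sqrt{- \frac{360223}{111}} = \frac{i \sqrt{39984753}}{111}$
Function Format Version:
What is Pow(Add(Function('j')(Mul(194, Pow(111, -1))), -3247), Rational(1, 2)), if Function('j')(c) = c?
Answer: Mul(Rational(1, 111), I, Pow(39984753, Rational(1, 2))) ≈ Mul(56.967, I)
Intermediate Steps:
Pow(Add(Function('j')(Mul(194, Pow(111, -1))), -3247), Rational(1, 2)) = Pow(Add(Mul(194, Pow(111, -1)), -3247), Rational(1, 2)) = Pow(Add(Mul(194, Rational(1, 111)), -3247), Rational(1, 2)) = Pow(Add(Rational(194, 111), -3247), Rational(1, 2)) = Pow(Rational(-360223, 111), Rational(1, 2)) = Mul(Rational(1, 111), I, Pow(39984753, Rational(1, 2)))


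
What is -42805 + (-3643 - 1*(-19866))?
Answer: -26582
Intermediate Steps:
-42805 + (-3643 - 1*(-19866)) = -42805 + (-3643 + 19866) = -42805 + 16223 = -26582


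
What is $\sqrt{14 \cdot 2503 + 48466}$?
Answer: $2 \sqrt{20877} \approx 288.98$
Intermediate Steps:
$\sqrt{14 \cdot 2503 + 48466} = \sqrt{35042 + 48466} = \sqrt{83508} = 2 \sqrt{20877}$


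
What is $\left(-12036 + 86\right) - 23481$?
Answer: $-35431$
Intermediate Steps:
$\left(-12036 + 86\right) - 23481 = -11950 - 23481 = -35431$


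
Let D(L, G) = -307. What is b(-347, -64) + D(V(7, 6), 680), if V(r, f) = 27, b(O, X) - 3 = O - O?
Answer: -304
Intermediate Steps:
b(O, X) = 3 (b(O, X) = 3 + (O - O) = 3 + 0 = 3)
b(-347, -64) + D(V(7, 6), 680) = 3 - 307 = -304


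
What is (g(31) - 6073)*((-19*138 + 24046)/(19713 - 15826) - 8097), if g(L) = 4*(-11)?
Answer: 14799194535/299 ≈ 4.9496e+7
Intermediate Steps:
g(L) = -44
(g(31) - 6073)*((-19*138 + 24046)/(19713 - 15826) - 8097) = (-44 - 6073)*((-19*138 + 24046)/(19713 - 15826) - 8097) = -6117*((-2622 + 24046)/3887 - 8097) = -6117*(21424*(1/3887) - 8097) = -6117*(1648/299 - 8097) = -6117*(-2419355/299) = 14799194535/299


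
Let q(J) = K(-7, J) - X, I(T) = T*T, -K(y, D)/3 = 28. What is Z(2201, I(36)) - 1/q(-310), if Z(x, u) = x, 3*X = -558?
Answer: 224501/102 ≈ 2201.0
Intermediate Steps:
K(y, D) = -84 (K(y, D) = -3*28 = -84)
I(T) = T**2
X = -186 (X = (1/3)*(-558) = -186)
q(J) = 102 (q(J) = -84 - 1*(-186) = -84 + 186 = 102)
Z(2201, I(36)) - 1/q(-310) = 2201 - 1/102 = 224501/102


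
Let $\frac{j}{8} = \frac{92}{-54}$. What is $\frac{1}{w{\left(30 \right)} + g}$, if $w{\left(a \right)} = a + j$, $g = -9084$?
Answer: $- \frac{27}{244826} \approx -0.00011028$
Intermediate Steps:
$j = - \frac{368}{27}$ ($j = 8 \frac{92}{-54} = 8 \cdot 92 \left(- \frac{1}{54}\right) = 8 \left(- \frac{46}{27}\right) = - \frac{368}{27} \approx -13.63$)
$w{\left(a \right)} = - \frac{368}{27} + a$ ($w{\left(a \right)} = a - \frac{368}{27} = - \frac{368}{27} + a$)
$\frac{1}{w{\left(30 \right)} + g} = \frac{1}{\left(- \frac{368}{27} + 30\right) - 9084} = \frac{1}{\frac{442}{27} - 9084} = \frac{1}{- \frac{244826}{27}} = - \frac{27}{244826}$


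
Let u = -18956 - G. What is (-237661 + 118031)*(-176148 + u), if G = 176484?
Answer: 44453072440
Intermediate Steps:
u = -195440 (u = -18956 - 1*176484 = -18956 - 176484 = -195440)
(-237661 + 118031)*(-176148 + u) = (-237661 + 118031)*(-176148 - 195440) = -119630*(-371588) = 44453072440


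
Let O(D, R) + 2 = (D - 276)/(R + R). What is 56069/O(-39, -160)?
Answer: -276032/5 ≈ -55206.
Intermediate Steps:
O(D, R) = -2 + (-276 + D)/(2*R) (O(D, R) = -2 + (D - 276)/(R + R) = -2 + (-276 + D)/((2*R)) = -2 + (-276 + D)*(1/(2*R)) = -2 + (-276 + D)/(2*R))
56069/O(-39, -160) = 56069/(((½)*(-276 - 39 - 4*(-160))/(-160))) = 56069/(((½)*(-1/160)*(-276 - 39 + 640))) = 56069/(((½)*(-1/160)*325)) = 56069/(-65/64) = 56069*(-64/65) = -276032/5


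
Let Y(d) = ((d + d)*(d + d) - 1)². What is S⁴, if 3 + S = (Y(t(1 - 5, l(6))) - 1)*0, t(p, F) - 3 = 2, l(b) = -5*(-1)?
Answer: 81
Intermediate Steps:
l(b) = 5
t(p, F) = 5 (t(p, F) = 3 + 2 = 5)
Y(d) = (-1 + 4*d²)² (Y(d) = ((2*d)*(2*d) - 1)² = (4*d² - 1)² = (-1 + 4*d²)²)
S = -3 (S = -3 + ((-1 + 4*5²)² - 1)*0 = -3 + ((-1 + 4*25)² - 1)*0 = -3 + ((-1 + 100)² - 1)*0 = -3 + (99² - 1)*0 = -3 + (9801 - 1)*0 = -3 + 9800*0 = -3 + 0 = -3)
S⁴ = (-3)⁴ = 81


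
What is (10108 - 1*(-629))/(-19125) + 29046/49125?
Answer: 8311/278375 ≈ 0.029855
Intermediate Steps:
(10108 - 1*(-629))/(-19125) + 29046/49125 = (10108 + 629)*(-1/19125) + 29046*(1/49125) = 10737*(-1/19125) + 9682/16375 = -1193/2125 + 9682/16375 = 8311/278375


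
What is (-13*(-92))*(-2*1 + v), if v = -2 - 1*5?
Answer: -10764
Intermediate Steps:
v = -7 (v = -2 - 5 = -7)
(-13*(-92))*(-2*1 + v) = (-13*(-92))*(-2*1 - 7) = 1196*(-2 - 7) = 1196*(-9) = -10764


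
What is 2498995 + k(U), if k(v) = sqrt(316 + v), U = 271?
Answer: 2498995 + sqrt(587) ≈ 2.4990e+6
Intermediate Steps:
2498995 + k(U) = 2498995 + sqrt(316 + 271) = 2498995 + sqrt(587)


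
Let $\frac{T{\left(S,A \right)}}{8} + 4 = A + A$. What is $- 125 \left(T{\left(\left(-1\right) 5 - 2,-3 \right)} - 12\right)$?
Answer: $11500$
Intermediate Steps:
$T{\left(S,A \right)} = -32 + 16 A$ ($T{\left(S,A \right)} = -32 + 8 \left(A + A\right) = -32 + 8 \cdot 2 A = -32 + 16 A$)
$- 125 \left(T{\left(\left(-1\right) 5 - 2,-3 \right)} - 12\right) = - 125 \left(\left(-32 + 16 \left(-3\right)\right) - 12\right) = - 125 \left(\left(-32 - 48\right) - 12\right) = - 125 \left(-80 - 12\right) = \left(-125\right) \left(-92\right) = 11500$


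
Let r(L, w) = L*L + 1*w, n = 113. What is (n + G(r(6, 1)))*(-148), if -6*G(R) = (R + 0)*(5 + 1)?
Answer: -11248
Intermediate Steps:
r(L, w) = w + L² (r(L, w) = L² + w = w + L²)
G(R) = -R (G(R) = -(R + 0)*(5 + 1)/6 = -R*6/6 = -R)
(n + G(r(6, 1)))*(-148) = (113 - (1 + 6²))*(-148) = (113 - (1 + 36))*(-148) = (113 - 1*37)*(-148) = (113 - 37)*(-148) = 76*(-148) = -11248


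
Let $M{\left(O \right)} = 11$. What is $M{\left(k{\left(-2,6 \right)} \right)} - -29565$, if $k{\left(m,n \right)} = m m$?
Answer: $29576$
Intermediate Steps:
$k{\left(m,n \right)} = m^{2}$
$M{\left(k{\left(-2,6 \right)} \right)} - -29565 = 11 - -29565 = 11 + 29565 = 29576$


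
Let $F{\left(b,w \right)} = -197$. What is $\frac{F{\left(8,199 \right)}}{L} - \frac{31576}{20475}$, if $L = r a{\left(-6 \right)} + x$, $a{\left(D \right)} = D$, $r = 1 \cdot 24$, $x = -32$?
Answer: $- \frac{1523801}{3603600} \approx -0.42286$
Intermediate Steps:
$r = 24$
$L = -176$ ($L = 24 \left(-6\right) - 32 = -144 - 32 = -176$)
$\frac{F{\left(8,199 \right)}}{L} - \frac{31576}{20475} = - \frac{197}{-176} - \frac{31576}{20475} = \left(-197\right) \left(- \frac{1}{176}\right) - \frac{31576}{20475} = \frac{197}{176} - \frac{31576}{20475} = - \frac{1523801}{3603600}$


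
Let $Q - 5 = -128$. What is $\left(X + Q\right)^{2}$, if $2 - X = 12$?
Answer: $17689$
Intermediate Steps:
$X = -10$ ($X = 2 - 12 = -10$)
$Q = -123$ ($Q = 5 - 128 = -123$)
$\left(X + Q\right)^{2} = \left(-10 - 123\right)^{2} = \left(-133\right)^{2} = 17689$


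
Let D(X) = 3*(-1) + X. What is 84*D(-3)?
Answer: -504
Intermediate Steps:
D(X) = -3 + X
84*D(-3) = 84*(-3 - 3) = 84*(-6) = -504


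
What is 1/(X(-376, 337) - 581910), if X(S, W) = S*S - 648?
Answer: -1/441182 ≈ -2.2666e-6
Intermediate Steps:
X(S, W) = -648 + S² (X(S, W) = S² - 648 = -648 + S²)
1/(X(-376, 337) - 581910) = 1/((-648 + (-376)²) - 581910) = 1/((-648 + 141376) - 581910) = 1/(140728 - 581910) = 1/(-441182) = -1/441182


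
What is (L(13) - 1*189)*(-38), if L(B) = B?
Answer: 6688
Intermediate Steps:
(L(13) - 1*189)*(-38) = (13 - 1*189)*(-38) = (13 - 189)*(-38) = -176*(-38) = 6688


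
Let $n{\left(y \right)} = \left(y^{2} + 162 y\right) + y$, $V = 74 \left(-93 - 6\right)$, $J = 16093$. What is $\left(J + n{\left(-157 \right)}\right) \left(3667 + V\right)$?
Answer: $-55437509$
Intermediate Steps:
$V = -7326$ ($V = 74 \left(-99\right) = -7326$)
$n{\left(y \right)} = y^{2} + 163 y$
$\left(J + n{\left(-157 \right)}\right) \left(3667 + V\right) = \left(16093 - 157 \left(163 - 157\right)\right) \left(3667 - 7326\right) = \left(16093 - 942\right) \left(-3659\right) = 15151 \left(-3659\right) = -55437509$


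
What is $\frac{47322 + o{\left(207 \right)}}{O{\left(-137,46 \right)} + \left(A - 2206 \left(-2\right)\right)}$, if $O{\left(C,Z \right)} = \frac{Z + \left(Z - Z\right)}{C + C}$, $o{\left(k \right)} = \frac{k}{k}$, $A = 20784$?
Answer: $\frac{6483251}{3451829} \approx 1.8782$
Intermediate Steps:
$o{\left(k \right)} = 1$
$O{\left(C,Z \right)} = \frac{Z}{2 C}$ ($O{\left(C,Z \right)} = \frac{Z + 0}{2 C} = Z \frac{1}{2 C} = \frac{Z}{2 C}$)
$\frac{47322 + o{\left(207 \right)}}{O{\left(-137,46 \right)} + \left(A - 2206 \left(-2\right)\right)} = \frac{47322 + 1}{\frac{1}{2} \cdot 46 \frac{1}{-137} + \left(20784 - 2206 \left(-2\right)\right)} = \frac{47323}{\frac{1}{2} \cdot 46 \left(- \frac{1}{137}\right) + \left(20784 - -4412\right)} = \frac{47323}{- \frac{23}{137} + \left(20784 + 4412\right)} = \frac{47323}{- \frac{23}{137} + 25196} = \frac{47323}{\frac{3451829}{137}} = 47323 \cdot \frac{137}{3451829} = \frac{6483251}{3451829}$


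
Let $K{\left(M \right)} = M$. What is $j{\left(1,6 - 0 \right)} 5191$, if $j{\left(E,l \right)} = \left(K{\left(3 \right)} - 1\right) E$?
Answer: $10382$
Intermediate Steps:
$j{\left(E,l \right)} = 2 E$ ($j{\left(E,l \right)} = \left(3 - 1\right) E = 2 E$)
$j{\left(1,6 - 0 \right)} 5191 = 2 \cdot 1 \cdot 5191 = 2 \cdot 5191 = 10382$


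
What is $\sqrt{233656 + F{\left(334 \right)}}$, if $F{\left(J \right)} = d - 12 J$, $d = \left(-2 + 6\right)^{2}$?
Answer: $4 \sqrt{14354} \approx 479.23$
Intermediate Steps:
$d = 16$ ($d = 4^{2} = 16$)
$F{\left(J \right)} = 16 - 12 J$
$\sqrt{233656 + F{\left(334 \right)}} = \sqrt{233656 + \left(16 - 4008\right)} = \sqrt{233656 - 3992} = \sqrt{229664} = 4 \sqrt{14354}$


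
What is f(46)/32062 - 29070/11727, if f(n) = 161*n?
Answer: -2041527/908191 ≈ -2.2479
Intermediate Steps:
f(46)/32062 - 29070/11727 = (161*46)/32062 - 29070/11727 = 7406*(1/32062) - 29070*1/11727 = 161/697 - 3230/1303 = -2041527/908191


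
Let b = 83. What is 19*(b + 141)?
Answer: 4256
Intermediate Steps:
19*(b + 141) = 19*(83 + 141) = 19*224 = 4256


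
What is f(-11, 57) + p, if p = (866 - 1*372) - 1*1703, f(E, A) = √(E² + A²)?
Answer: -1209 + √3370 ≈ -1150.9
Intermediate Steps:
f(E, A) = √(A² + E²)
p = -1209 (p = (866 - 372) - 1703 = 494 - 1703 = -1209)
f(-11, 57) + p = √(57² + (-11)²) - 1209 = √(3249 + 121) - 1209 = √3370 - 1209 = -1209 + √3370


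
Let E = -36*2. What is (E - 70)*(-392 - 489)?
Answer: 125102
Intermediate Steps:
E = -72
(E - 70)*(-392 - 489) = (-72 - 70)*(-392 - 489) = -142*(-881) = 125102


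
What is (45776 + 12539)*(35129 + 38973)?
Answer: 4321258130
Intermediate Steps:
(45776 + 12539)*(35129 + 38973) = 58315*74102 = 4321258130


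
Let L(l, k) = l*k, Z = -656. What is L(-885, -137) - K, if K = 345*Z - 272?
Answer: 347837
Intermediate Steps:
K = -226592 (K = 345*(-656) - 272 = -226320 - 272 = -226592)
L(l, k) = k*l
L(-885, -137) - K = -137*(-885) - 1*(-226592) = 121245 + 226592 = 347837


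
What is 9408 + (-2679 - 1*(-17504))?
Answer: 24233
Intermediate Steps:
9408 + (-2679 - 1*(-17504)) = 9408 + (-2679 + 17504) = 9408 + 14825 = 24233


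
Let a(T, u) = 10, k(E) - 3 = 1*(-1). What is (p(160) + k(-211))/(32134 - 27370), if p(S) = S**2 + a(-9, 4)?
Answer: 6403/1191 ≈ 5.3762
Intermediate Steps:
k(E) = 2 (k(E) = 3 + 1*(-1) = 3 - 1 = 2)
p(S) = 10 + S**2 (p(S) = S**2 + 10 = 10 + S**2)
(p(160) + k(-211))/(32134 - 27370) = ((10 + 160**2) + 2)/(32134 - 27370) = ((10 + 25600) + 2)/4764 = (25610 + 2)*(1/4764) = 25612*(1/4764) = 6403/1191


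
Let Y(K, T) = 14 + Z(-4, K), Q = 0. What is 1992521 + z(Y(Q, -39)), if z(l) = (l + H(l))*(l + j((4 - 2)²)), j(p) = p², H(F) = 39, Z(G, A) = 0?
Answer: 1994111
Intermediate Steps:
Y(K, T) = 14 (Y(K, T) = 14 + 0 = 14)
z(l) = (16 + l)*(39 + l) (z(l) = (l + 39)*(l + ((4 - 2)²)²) = (39 + l)*(l + (2²)²) = (39 + l)*(l + 4²) = (39 + l)*(l + 16) = (39 + l)*(16 + l) = (16 + l)*(39 + l))
1992521 + z(Y(Q, -39)) = 1992521 + (624 + 14² + 55*14) = 1992521 + (624 + 196 + 770) = 1992521 + 1590 = 1994111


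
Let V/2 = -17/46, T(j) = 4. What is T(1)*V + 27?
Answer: 553/23 ≈ 24.043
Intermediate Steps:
V = -17/23 (V = 2*(-17/46) = -17/23 ≈ -0.73913)
T(1)*V + 27 = 4*(-17/23) + 27 = -68/23 + 27 = 553/23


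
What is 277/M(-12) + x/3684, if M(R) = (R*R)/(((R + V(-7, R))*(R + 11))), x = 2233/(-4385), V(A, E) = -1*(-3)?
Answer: 1118679113/64617360 ≈ 17.312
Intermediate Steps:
V(A, E) = 3
x = -2233/4385 (x = 2233*(-1/4385) = -2233/4385 ≈ -0.50924)
M(R) = R**2/((3 + R)*(11 + R)) (M(R) = (R*R)/(((R + 3)*(R + 11))) = R**2/(((3 + R)*(11 + R))) = R**2*(1/((3 + R)*(11 + R))) = R**2/((3 + R)*(11 + R)))
277/M(-12) + x/3684 = 277/(((-12)**2/(33 + (-12)**2 + 14*(-12)))) - 2233/4385/3684 = 277/((144/(33 + 144 - 168))) - 2233/4385*1/3684 = 277/((144/9)) - 2233/16154340 = 277/((144*(1/9))) - 2233/16154340 = 277/16 - 2233/16154340 = 1118679113/64617360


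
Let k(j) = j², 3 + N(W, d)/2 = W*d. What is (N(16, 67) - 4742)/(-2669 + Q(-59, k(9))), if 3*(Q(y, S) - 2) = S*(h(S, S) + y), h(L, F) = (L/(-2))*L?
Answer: 1736/61889 ≈ 0.028050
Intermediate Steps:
N(W, d) = -6 + 2*W*d (N(W, d) = -6 + 2*(W*d) = -6 + 2*W*d)
h(L, F) = -L²/2 (h(L, F) = (L*(-½))*L = (-L/2)*L = -L²/2)
Q(y, S) = 2 + S*(y - S²/2)/3 (Q(y, S) = 2 + (S*(-S²/2 + y))/3 = 2 + (S*(y - S²/2))/3 = 2 + S*(y - S²/2)/3)
(N(16, 67) - 4742)/(-2669 + Q(-59, k(9))) = ((-6 + 2*16*67) - 4742)/(-2669 + (2 - (9²)³/6 + (⅓)*9²*(-59))) = ((-6 + 2144) - 4742)/(-2669 + (2 - ⅙*81³ + (⅓)*81*(-59))) = (2138 - 4742)/(-2669 + (2 - ⅙*531441 - 1593)) = -2604/(-2669 + (2 - 177147/2 - 1593)) = -2604/(-2669 - 180329/2) = -2604/(-185667/2) = -2604*(-2/185667) = 1736/61889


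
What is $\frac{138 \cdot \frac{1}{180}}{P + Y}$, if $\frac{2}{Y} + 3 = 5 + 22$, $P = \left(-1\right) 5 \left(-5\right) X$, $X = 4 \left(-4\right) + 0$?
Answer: $- \frac{46}{23995} \approx -0.0019171$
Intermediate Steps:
$X = -16$ ($X = -16 + 0 = -16$)
$P = -400$ ($P = \left(-1\right) 5 \left(-5\right) \left(-16\right) = \left(-5\right) \left(-5\right) \left(-16\right) = 25 \left(-16\right) = -400$)
$Y = \frac{1}{12}$ ($Y = \frac{2}{-3 + \left(5 + 22\right)} = \frac{2}{-3 + 27} = \frac{2}{24} = 2 \cdot \frac{1}{24} = \frac{1}{12} \approx 0.083333$)
$\frac{138 \cdot \frac{1}{180}}{P + Y} = \frac{138 \cdot \frac{1}{180}}{-400 + \frac{1}{12}} = \frac{138 \cdot \frac{1}{180}}{- \frac{4799}{12}} = \frac{23}{30} \left(- \frac{12}{4799}\right) = - \frac{46}{23995}$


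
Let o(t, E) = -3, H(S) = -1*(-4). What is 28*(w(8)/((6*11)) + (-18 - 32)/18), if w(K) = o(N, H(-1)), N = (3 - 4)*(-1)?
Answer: -7826/99 ≈ -79.051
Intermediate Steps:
H(S) = 4
N = 1 (N = -1*(-1) = 1)
w(K) = -3
28*(w(8)/((6*11)) + (-18 - 32)/18) = 28*(-3/(6*11) + (-18 - 32)/18) = 28*(-3/66 - 50*1/18) = 28*(-3*1/66 - 25/9) = 28*(-1/22 - 25/9) = 28*(-559/198) = -7826/99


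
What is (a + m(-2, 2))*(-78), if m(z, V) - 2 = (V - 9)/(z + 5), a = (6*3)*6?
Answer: -8398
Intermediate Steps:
a = 108 (a = 18*6 = 108)
m(z, V) = 2 + (-9 + V)/(5 + z) (m(z, V) = 2 + (V - 9)/(z + 5) = 2 + (-9 + V)/(5 + z))
(a + m(-2, 2))*(-78) = (108 + (1 + 2 + 2*(-2))/(5 - 2))*(-78) = (108 + (1 + 2 - 4)/3)*(-78) = (108 + (⅓)*(-1))*(-78) = (108 - ⅓)*(-78) = (323/3)*(-78) = -8398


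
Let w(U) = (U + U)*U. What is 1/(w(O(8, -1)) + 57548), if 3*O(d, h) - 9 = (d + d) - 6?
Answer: 9/518654 ≈ 1.7353e-5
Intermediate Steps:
O(d, h) = 1 + 2*d/3 (O(d, h) = 3 + ((d + d) - 6)/3 = 3 + (2*d - 6)/3 = 3 + (-6 + 2*d)/3 = 3 + (-2 + 2*d/3) = 1 + 2*d/3)
w(U) = 2*U² (w(U) = (2*U)*U = 2*U²)
1/(w(O(8, -1)) + 57548) = 1/(2*(1 + (⅔)*8)² + 57548) = 1/(2*(1 + 16/3)² + 57548) = 1/(2*(19/3)² + 57548) = 1/(2*(361/9) + 57548) = 1/(722/9 + 57548) = 1/(518654/9) = 9/518654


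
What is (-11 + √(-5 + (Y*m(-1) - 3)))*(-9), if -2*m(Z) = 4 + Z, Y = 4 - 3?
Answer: 99 - 9*I*√38/2 ≈ 99.0 - 27.74*I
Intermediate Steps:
Y = 1
m(Z) = -2 - Z/2 (m(Z) = -(4 + Z)/2 = -2 - Z/2)
(-11 + √(-5 + (Y*m(-1) - 3)))*(-9) = (-11 + √(-5 + (1*(-2 - ½*(-1)) - 3)))*(-9) = (-11 + √(-5 + (1*(-2 + ½) - 3)))*(-9) = (-11 + √(-5 + (1*(-3/2) - 3)))*(-9) = (-11 + √(-5 + (-3/2 - 3)))*(-9) = (-11 + √(-5 - 9/2))*(-9) = (-11 + √(-19/2))*(-9) = (-11 + I*√38/2)*(-9) = 99 - 9*I*√38/2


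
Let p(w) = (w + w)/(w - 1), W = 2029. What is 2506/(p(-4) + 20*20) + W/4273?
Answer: 28807461/4290092 ≈ 6.7149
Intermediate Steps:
p(w) = 2*w/(-1 + w) (p(w) = (2*w)/(-1 + w) = 2*w/(-1 + w))
2506/(p(-4) + 20*20) + W/4273 = 2506/(2*(-4)/(-1 - 4) + 20*20) + 2029/4273 = 2506/(2*(-4)/(-5) + 400) + 2029*(1/4273) = 2506/(2*(-4)*(-1/5) + 400) + 2029/4273 = 2506/(8/5 + 400) + 2029/4273 = 2506/(2008/5) + 2029/4273 = 2506*(5/2008) + 2029/4273 = 6265/1004 + 2029/4273 = 28807461/4290092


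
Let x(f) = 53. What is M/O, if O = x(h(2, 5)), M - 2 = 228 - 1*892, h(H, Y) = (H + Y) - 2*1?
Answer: -662/53 ≈ -12.491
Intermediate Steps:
h(H, Y) = -2 + H + Y (h(H, Y) = (H + Y) - 2 = -2 + H + Y)
M = -662 (M = 2 + (228 - 1*892) = 2 + (228 - 892) = 2 - 664 = -662)
O = 53
M/O = -662/53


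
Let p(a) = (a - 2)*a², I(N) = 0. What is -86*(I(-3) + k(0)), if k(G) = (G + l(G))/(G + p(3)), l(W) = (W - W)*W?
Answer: 0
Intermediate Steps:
l(W) = 0 (l(W) = 0*W = 0)
p(a) = a²*(-2 + a) (p(a) = (-2 + a)*a² = a²*(-2 + a))
k(G) = G/(9 + G) (k(G) = (G + 0)/(G + 3²*(-2 + 3)) = G/(G + 9*1) = G/(G + 9) = G/(9 + G))
-86*(I(-3) + k(0)) = -86*(0 + 0/(9 + 0)) = -86*(0 + 0/9) = -86*(0 + 0*(⅑)) = -86*(0 + 0) = -86*0 = 0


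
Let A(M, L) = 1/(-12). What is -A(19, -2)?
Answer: 1/12 ≈ 0.083333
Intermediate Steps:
A(M, L) = -1/12
-A(19, -2) = -1*(-1/12) = 1/12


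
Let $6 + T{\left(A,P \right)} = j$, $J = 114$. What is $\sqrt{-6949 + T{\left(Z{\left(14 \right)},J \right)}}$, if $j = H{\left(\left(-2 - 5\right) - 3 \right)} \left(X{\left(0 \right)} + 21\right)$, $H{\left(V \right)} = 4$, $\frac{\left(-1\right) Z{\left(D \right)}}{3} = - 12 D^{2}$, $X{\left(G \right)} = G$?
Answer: $i \sqrt{6871} \approx 82.891 i$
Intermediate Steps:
$Z{\left(D \right)} = 36 D^{2}$ ($Z{\left(D \right)} = - 3 \left(- 12 D^{2}\right) = 36 D^{2}$)
$j = 84$ ($j = 4 \left(0 + 21\right) = 4 \cdot 21 = 84$)
$T{\left(A,P \right)} = 78$ ($T{\left(A,P \right)} = -6 + 84 = 78$)
$\sqrt{-6949 + T{\left(Z{\left(14 \right)},J \right)}} = \sqrt{-6949 + 78} = \sqrt{-6871} = i \sqrt{6871}$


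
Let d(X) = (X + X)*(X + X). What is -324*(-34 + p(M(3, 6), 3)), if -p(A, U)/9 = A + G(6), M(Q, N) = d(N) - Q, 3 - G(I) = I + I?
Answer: 395928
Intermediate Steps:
d(X) = 4*X² (d(X) = (2*X)*(2*X) = 4*X²)
G(I) = 3 - 2*I (G(I) = 3 - (I + I) = 3 - 2*I)
M(Q, N) = -Q + 4*N² (M(Q, N) = 4*N² - Q = -Q + 4*N²)
p(A, U) = 81 - 9*A (p(A, U) = -9*(A + (3 - 2*6)) = -9*(A + (3 - 12)) = -9*(A - 9) = -9*(-9 + A) = 81 - 9*A)
-324*(-34 + p(M(3, 6), 3)) = -324*(-34 + (81 - 9*(-1*3 + 4*6²))) = -324*(-34 + (81 - 9*(-3 + 4*36))) = -324*(-34 + (81 - 9*(-3 + 144))) = -324*(-34 + (81 - 9*141)) = -324*(-34 + (81 - 1269)) = -324*(-34 - 1188) = -324*(-1222) = 395928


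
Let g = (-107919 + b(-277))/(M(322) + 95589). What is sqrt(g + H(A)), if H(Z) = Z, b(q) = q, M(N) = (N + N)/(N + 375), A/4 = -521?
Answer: 2*I*sqrt(2313999841020792490)/66626177 ≈ 45.663*I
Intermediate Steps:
A = -2084 (A = 4*(-521) = -2084)
M(N) = 2*N/(375 + N) (M(N) = (2*N)/(375 + N) = 2*N/(375 + N))
g = -75412612/66626177 (g = (-107919 - 277)/(2*322/(375 + 322) + 95589) = -108196/(2*322/697 + 95589) = -108196/(2*322*(1/697) + 95589) = -108196/(644/697 + 95589) = -108196/66626177/697 = -108196*697/66626177 = -75412612/66626177 ≈ -1.1319)
sqrt(g + H(A)) = sqrt(-75412612/66626177 - 2084) = sqrt(-138924365480/66626177) = 2*I*sqrt(2313999841020792490)/66626177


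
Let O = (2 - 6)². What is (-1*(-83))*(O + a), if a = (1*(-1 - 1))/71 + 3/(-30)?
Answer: 935327/710 ≈ 1317.4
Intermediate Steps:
O = 16 (O = (-4)² = 16)
a = -91/710 (a = (1*(-2))*(1/71) + 3*(-1/30) = -2*1/71 - ⅒ = -2/71 - ⅒ = -91/710 ≈ -0.12817)
(-1*(-83))*(O + a) = (-1*(-83))*(16 - 91/710) = 83*(11269/710) = 935327/710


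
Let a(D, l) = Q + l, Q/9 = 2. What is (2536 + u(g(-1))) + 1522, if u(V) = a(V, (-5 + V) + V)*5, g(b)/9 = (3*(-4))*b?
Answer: 5203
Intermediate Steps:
Q = 18 (Q = 9*2 = 18)
a(D, l) = 18 + l
g(b) = -108*b (g(b) = 9*((3*(-4))*b) = 9*(-12*b) = -108*b)
u(V) = 65 + 10*V (u(V) = (18 + ((-5 + V) + V))*5 = (18 + (-5 + 2*V))*5 = (13 + 2*V)*5 = 65 + 10*V)
(2536 + u(g(-1))) + 1522 = (2536 + (65 + 10*(-108*(-1)))) + 1522 = (2536 + (65 + 10*108)) + 1522 = (2536 + (65 + 1080)) + 1522 = (2536 + 1145) + 1522 = 3681 + 1522 = 5203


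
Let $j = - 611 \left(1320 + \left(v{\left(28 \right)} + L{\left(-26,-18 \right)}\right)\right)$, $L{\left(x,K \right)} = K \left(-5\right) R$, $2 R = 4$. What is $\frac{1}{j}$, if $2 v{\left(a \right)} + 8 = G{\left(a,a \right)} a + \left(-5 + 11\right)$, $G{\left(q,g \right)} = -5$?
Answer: $- \frac{1}{873119} \approx -1.1453 \cdot 10^{-6}$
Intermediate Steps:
$R = 2$ ($R = \frac{1}{2} \cdot 4 = 2$)
$v{\left(a \right)} = -1 - \frac{5 a}{2}$ ($v{\left(a \right)} = -4 + \frac{- 5 a + \left(-5 + 11\right)}{2} = -4 + \frac{- 5 a + 6}{2} = -4 + \frac{6 - 5 a}{2} = -4 - \left(-3 + \frac{5 a}{2}\right) = -1 - \frac{5 a}{2}$)
$L{\left(x,K \right)} = - 10 K$ ($L{\left(x,K \right)} = K \left(-5\right) 2 = - 5 K 2 = - 10 K$)
$j = -873119$ ($j = - 611 \left(1320 - -109\right) = - 611 \left(1320 + \left(\left(-1 - 70\right) + 180\right)\right) = - 611 \left(1320 + \left(-71 + 180\right)\right) = - 611 \left(1320 + 109\right) = \left(-611\right) 1429 = -873119$)
$\frac{1}{j} = \frac{1}{-873119} = - \frac{1}{873119}$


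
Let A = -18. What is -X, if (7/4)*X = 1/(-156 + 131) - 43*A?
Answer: -77396/175 ≈ -442.26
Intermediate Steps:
X = 77396/175 (X = 4*(1/(-156 + 131) - 43*(-18))/7 = 4*(1/(-25) + 774)/7 = 4*(-1/25 + 774)/7 = (4/7)*(19349/25) = 77396/175 ≈ 442.26)
-X = -1*77396/175 = -77396/175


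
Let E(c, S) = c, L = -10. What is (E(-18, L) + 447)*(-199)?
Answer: -85371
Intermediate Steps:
(E(-18, L) + 447)*(-199) = (-18 + 447)*(-199) = 429*(-199) = -85371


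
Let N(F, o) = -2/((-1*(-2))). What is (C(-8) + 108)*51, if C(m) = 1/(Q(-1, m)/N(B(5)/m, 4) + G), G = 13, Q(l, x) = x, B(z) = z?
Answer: 38573/7 ≈ 5510.4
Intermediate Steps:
N(F, o) = -1 (N(F, o) = -2/2 = -2*½ = -1)
C(m) = 1/(13 - m) (C(m) = 1/(m/(-1) + 13) = 1/(m*(-1) + 13) = 1/(-m + 13) = 1/(13 - m))
(C(-8) + 108)*51 = (-1/(-13 - 8) + 108)*51 = (-1/(-21) + 108)*51 = (-1*(-1/21) + 108)*51 = (1/21 + 108)*51 = (2269/21)*51 = 38573/7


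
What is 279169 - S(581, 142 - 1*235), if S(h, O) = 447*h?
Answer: 19462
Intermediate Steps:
279169 - S(581, 142 - 1*235) = 279169 - 447*581 = 279169 - 1*259707 = 279169 - 259707 = 19462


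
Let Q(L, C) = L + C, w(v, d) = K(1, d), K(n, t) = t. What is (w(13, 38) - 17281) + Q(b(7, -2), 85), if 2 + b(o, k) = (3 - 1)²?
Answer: -17156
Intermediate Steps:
b(o, k) = 2 (b(o, k) = -2 + (3 - 1)² = -2 + 2² = -2 + 4 = 2)
w(v, d) = d
Q(L, C) = C + L
(w(13, 38) - 17281) + Q(b(7, -2), 85) = (38 - 17281) + (85 + 2) = -17243 + 87 = -17156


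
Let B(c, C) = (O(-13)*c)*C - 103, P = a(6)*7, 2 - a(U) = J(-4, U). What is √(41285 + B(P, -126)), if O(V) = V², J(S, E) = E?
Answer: √637414 ≈ 798.38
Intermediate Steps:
a(U) = 2 - U
P = -28 (P = (2 - 1*6)*7 = (2 - 6)*7 = -4*7 = -28)
B(c, C) = -103 + 169*C*c (B(c, C) = ((-13)²*c)*C - 103 = (169*c)*C - 103 = 169*C*c - 103 = -103 + 169*C*c)
√(41285 + B(P, -126)) = √(41285 + (-103 + 169*(-126)*(-28))) = √(41285 + (-103 + 596232)) = √(41285 + 596129) = √637414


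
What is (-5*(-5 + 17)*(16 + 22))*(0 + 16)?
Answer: -36480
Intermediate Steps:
(-5*(-5 + 17)*(16 + 22))*(0 + 16) = -60*38*16 = -5*456*16 = -2280*16 = -36480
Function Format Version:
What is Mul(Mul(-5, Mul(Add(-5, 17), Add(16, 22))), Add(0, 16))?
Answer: -36480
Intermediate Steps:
Mul(Mul(-5, Mul(Add(-5, 17), Add(16, 22))), Add(0, 16)) = Mul(Mul(-5, Mul(12, 38)), 16) = Mul(Mul(-5, 456), 16) = Mul(-2280, 16) = -36480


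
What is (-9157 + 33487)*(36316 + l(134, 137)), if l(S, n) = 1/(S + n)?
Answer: 239447028210/271 ≈ 8.8357e+8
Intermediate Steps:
(-9157 + 33487)*(36316 + l(134, 137)) = (-9157 + 33487)*(36316 + 1/(134 + 137)) = 24330*(36316 + 1/271) = 24330*(9841637/271) = 239447028210/271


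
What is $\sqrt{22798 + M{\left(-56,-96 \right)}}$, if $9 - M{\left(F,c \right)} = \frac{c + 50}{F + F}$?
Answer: $\frac{31 \sqrt{18606}}{28} \approx 151.02$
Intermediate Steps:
$M{\left(F,c \right)} = 9 - \frac{50 + c}{2 F}$ ($M{\left(F,c \right)} = 9 - \frac{c + 50}{F + F} = 9 - \frac{50 + c}{2 F}$)
$\sqrt{22798 + M{\left(-56,-96 \right)}} = \sqrt{22798 + \frac{-50 - -96 + 18 \left(-56\right)}{2 \left(-56\right)}} = \sqrt{22798 + \frac{1}{2} \left(- \frac{1}{56}\right) \left(-50 + 96 - 1008\right)} = \sqrt{22798 + \frac{1}{2} \left(- \frac{1}{56}\right) \left(-962\right)} = \sqrt{22798 + \frac{481}{56}} = \sqrt{\frac{1277169}{56}} = \frac{31 \sqrt{18606}}{28}$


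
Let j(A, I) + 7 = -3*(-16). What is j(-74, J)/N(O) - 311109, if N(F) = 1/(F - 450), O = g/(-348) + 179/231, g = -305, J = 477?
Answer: -8829048755/26796 ≈ -3.2949e+5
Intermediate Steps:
j(A, I) = 41 (j(A, I) = -7 - 3*(-16) = -7 + 48 = 41)
O = 44249/26796 (O = -305/(-348) + 179/231 = -305*(-1/348) + 179*(1/231) = 305/348 + 179/231 = 44249/26796 ≈ 1.6513)
N(F) = 1/(-450 + F)
j(-74, J)/N(O) - 311109 = 41/(1/(-450 + 44249/26796)) - 311109 = 41/(1/(-12013951/26796)) - 311109 = 41/(-26796/12013951) - 311109 = 41*(-12013951/26796) - 311109 = -492571991/26796 - 311109 = -8829048755/26796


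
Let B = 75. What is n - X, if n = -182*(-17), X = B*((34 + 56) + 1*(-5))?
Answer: -3281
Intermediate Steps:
X = 6375 (X = 75*((34 + 56) + 1*(-5)) = 75*(90 - 5) = 75*85 = 6375)
n = 3094
n - X = 3094 - 1*6375 = 3094 - 6375 = -3281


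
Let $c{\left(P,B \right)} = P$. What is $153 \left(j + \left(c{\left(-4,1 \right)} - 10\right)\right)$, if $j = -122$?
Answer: $-20808$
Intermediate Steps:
$153 \left(j + \left(c{\left(-4,1 \right)} - 10\right)\right) = 153 \left(-122 - 14\right) = 153 \left(-136\right) = -20808$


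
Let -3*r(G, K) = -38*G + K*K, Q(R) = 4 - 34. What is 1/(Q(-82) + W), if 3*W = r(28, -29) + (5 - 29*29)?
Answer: -9/2555 ≈ -0.0035225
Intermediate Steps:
Q(R) = -30
r(G, K) = -K**2/3 + 38*G/3 (r(G, K) = -(-38*G + K*K)/3 = -(-38*G + K**2)/3 = -(K**2 - 38*G)/3 = -K**2/3 + 38*G/3)
W = -2285/9 (W = ((-1/3*(-29)**2 + (38/3)*28) + (5 - 29*29))/3 = ((-1/3*841 + 1064/3) + (5 - 841))/3 = ((-841/3 + 1064/3) - 836)/3 = (223/3 - 836)/3 = (1/3)*(-2285/3) = -2285/9 ≈ -253.89)
1/(Q(-82) + W) = 1/(-30 - 2285/9) = 1/(-2555/9) = -9/2555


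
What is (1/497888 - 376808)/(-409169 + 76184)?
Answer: 62536060501/55263078560 ≈ 1.1316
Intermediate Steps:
(1/497888 - 376808)/(-409169 + 76184) = (1/497888 - 376808)/(-332985) = -187608181503/497888*(-1/332985) = 62536060501/55263078560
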